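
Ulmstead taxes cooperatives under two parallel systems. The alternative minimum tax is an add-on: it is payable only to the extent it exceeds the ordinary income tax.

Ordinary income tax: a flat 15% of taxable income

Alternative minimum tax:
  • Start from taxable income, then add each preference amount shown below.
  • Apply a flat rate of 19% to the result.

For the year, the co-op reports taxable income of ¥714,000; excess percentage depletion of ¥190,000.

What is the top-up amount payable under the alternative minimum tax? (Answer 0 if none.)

¥64,660

Alternative minimum tax:
  Adjusted income: ¥714,000 + ¥190,000 = ¥904,000
  ¥904,000 × 19% = ¥171,760

Ordinary income tax:
  ¥714,000 × 15% = ¥107,100

Excess of alternative minimum tax over ordinary income tax: ¥171,760 − ¥107,100 = ¥64,660.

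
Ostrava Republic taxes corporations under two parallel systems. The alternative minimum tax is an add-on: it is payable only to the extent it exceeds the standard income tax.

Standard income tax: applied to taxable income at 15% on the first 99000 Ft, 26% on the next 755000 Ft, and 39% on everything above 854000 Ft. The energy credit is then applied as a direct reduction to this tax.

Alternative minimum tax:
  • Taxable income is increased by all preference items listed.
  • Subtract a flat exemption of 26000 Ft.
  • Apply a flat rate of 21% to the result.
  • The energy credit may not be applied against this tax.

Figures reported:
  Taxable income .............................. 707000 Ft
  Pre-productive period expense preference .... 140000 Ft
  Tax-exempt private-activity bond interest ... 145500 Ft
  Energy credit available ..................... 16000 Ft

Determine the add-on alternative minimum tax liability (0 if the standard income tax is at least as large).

Standard income tax:
  99000 Ft × 15% = 14850 Ft
  608000 Ft × 26% = 158080 Ft
  → 172930 Ft
  Less energy credit 16000 Ft → 156930 Ft

Alternative minimum tax:
  Adjusted income: 707000 Ft + 140000 Ft + 145500 Ft = 992500 Ft
  Less exemption 26000 Ft → base 966500 Ft
  966500 Ft × 21% = 202965 Ft

Excess of alternative minimum tax over standard income tax: 202965 Ft − 156930 Ft = 46035 Ft.

46035 Ft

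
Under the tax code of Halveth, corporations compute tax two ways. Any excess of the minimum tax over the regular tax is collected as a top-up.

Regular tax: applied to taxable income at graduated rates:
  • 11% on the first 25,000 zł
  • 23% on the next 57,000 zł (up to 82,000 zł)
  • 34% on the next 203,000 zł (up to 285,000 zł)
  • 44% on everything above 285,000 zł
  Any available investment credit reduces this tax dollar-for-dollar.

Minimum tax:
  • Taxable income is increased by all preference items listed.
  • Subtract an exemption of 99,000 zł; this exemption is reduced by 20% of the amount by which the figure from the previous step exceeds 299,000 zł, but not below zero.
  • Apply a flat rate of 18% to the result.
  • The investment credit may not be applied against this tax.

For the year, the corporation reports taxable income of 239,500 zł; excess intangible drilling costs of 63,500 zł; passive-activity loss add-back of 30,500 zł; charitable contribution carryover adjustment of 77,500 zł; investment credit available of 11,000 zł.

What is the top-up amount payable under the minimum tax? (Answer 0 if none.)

1,782 zł

Minimum tax:
  Adjusted income: 239,500 zł + 63,500 zł + 30,500 zł + 77,500 zł = 411,000 zł
  Exemption: 99,000 zł − 20% × (411,000 zł − 299,000 zł) = 99,000 zł − 22,400 zł = 76,600 zł
  Base: 411,000 zł − 76,600 zł = 334,400 zł
  334,400 zł × 18% = 60,192 zł

Regular tax:
  25,000 zł × 11% = 2,750 zł
  57,000 zł × 23% = 13,110 zł
  157,500 zł × 34% = 53,550 zł
  → 69,410 zł
  Less investment credit 11,000 zł → 58,410 zł

Excess of minimum tax over regular tax: 60,192 zł − 58,410 zł = 1,782 zł.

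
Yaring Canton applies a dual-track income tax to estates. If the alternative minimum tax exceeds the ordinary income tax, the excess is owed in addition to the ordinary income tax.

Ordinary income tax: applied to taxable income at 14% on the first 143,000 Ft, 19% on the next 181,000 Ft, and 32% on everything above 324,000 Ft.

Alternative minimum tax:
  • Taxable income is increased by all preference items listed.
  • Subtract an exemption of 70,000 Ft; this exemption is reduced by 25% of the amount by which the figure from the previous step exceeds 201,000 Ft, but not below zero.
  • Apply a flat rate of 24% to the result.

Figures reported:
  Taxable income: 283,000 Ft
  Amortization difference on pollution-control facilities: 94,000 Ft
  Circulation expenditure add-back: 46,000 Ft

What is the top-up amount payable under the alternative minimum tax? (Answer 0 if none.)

51,420 Ft

Alternative minimum tax:
  Adjusted income: 283,000 Ft + 94,000 Ft + 46,000 Ft = 423,000 Ft
  Exemption: 70,000 Ft − 25% × (423,000 Ft − 201,000 Ft) = 70,000 Ft − 55,500 Ft = 14,500 Ft
  Base: 423,000 Ft − 14,500 Ft = 408,500 Ft
  408,500 Ft × 24% = 98,040 Ft

Ordinary income tax:
  143,000 Ft × 14% = 20,020 Ft
  140,000 Ft × 19% = 26,600 Ft
  → 46,620 Ft

Excess of alternative minimum tax over ordinary income tax: 98,040 Ft − 46,620 Ft = 51,420 Ft.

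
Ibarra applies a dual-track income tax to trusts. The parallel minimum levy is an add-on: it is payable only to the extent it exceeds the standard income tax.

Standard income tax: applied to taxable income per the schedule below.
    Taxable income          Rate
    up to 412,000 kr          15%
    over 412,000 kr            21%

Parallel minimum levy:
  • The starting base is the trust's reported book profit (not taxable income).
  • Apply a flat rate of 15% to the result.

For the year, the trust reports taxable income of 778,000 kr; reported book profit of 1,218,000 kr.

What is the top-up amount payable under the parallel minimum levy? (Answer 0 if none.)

Parallel minimum levy:
  Base (reported book profit): 1,218,000 kr
  1,218,000 kr × 15% = 182,700 kr

Standard income tax:
  412,000 kr × 15% = 61,800 kr
  366,000 kr × 21% = 76,860 kr
  → 138,660 kr

Excess of parallel minimum levy over standard income tax: 182,700 kr − 138,660 kr = 44,040 kr.

44,040 kr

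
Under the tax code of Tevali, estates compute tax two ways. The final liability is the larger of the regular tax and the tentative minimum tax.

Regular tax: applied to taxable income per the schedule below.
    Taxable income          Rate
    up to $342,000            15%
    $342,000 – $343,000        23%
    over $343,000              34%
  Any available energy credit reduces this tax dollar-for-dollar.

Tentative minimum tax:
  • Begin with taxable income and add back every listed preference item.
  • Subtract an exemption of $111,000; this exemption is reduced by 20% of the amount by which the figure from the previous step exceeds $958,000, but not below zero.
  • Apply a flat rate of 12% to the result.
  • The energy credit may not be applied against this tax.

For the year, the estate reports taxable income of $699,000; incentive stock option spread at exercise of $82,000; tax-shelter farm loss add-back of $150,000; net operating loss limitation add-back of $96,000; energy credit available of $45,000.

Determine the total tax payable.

$127,570

Tentative minimum tax:
  Adjusted income: $699,000 + $82,000 + $150,000 + $96,000 = $1,027,000
  Exemption: $111,000 − 20% × ($1,027,000 − $958,000) = $111,000 − $13,800 = $97,200
  Base: $1,027,000 − $97,200 = $929,800
  $929,800 × 12% = $111,576

Regular tax:
  $342,000 × 15% = $51,300
  $1,000 × 23% = $230
  $356,000 × 34% = $121,040
  → $172,570
  Less energy credit $45,000 → $127,570

$127,570 > $111,576, so the regular tax governs.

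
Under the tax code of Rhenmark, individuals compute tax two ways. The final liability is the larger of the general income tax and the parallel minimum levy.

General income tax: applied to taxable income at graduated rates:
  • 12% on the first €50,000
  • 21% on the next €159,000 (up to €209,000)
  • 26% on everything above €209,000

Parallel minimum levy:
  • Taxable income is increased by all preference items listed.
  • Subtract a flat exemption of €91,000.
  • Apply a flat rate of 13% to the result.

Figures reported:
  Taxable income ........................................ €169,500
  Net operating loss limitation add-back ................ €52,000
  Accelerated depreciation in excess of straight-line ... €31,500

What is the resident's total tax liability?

€31,095

Parallel minimum levy:
  Adjusted income: €169,500 + €52,000 + €31,500 = €253,000
  Less exemption €91,000 → base €162,000
  €162,000 × 13% = €21,060

General income tax:
  €50,000 × 12% = €6,000
  €119,500 × 21% = €25,095
  → €31,095

€31,095 > €21,060, so the general income tax governs.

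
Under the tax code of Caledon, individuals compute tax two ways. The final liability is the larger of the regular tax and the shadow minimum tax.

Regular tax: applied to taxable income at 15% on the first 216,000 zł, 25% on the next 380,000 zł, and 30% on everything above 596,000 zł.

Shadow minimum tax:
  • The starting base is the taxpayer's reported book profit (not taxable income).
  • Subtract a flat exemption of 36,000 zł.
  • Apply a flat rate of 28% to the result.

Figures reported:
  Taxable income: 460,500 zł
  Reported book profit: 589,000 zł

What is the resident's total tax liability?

Regular tax:
  216,000 zł × 15% = 32,400 zł
  244,500 zł × 25% = 61,125 zł
  → 93,525 zł

Shadow minimum tax:
  Base (reported book profit): 589,000 zł
  Less exemption 36,000 zł → base 553,000 zł
  553,000 zł × 28% = 154,840 zł

154,840 zł > 93,525 zł, so the shadow minimum tax is the binding amount.

154,840 zł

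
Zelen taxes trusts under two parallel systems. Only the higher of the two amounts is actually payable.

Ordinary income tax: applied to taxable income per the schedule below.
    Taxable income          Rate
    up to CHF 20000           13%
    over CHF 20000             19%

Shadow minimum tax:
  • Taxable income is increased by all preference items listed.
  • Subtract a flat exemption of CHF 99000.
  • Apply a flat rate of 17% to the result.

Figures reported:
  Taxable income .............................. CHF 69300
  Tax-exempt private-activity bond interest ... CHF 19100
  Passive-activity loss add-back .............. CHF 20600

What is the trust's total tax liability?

CHF 11967

Ordinary income tax:
  CHF 20000 × 13% = CHF 2600
  CHF 49300 × 19% = CHF 9367
  → CHF 11967

Shadow minimum tax:
  Adjusted income: CHF 69300 + CHF 19100 + CHF 20600 = CHF 109000
  Less exemption CHF 99000 → base CHF 10000
  CHF 10000 × 17% = CHF 1700

CHF 11967 > CHF 1700, so the ordinary income tax governs.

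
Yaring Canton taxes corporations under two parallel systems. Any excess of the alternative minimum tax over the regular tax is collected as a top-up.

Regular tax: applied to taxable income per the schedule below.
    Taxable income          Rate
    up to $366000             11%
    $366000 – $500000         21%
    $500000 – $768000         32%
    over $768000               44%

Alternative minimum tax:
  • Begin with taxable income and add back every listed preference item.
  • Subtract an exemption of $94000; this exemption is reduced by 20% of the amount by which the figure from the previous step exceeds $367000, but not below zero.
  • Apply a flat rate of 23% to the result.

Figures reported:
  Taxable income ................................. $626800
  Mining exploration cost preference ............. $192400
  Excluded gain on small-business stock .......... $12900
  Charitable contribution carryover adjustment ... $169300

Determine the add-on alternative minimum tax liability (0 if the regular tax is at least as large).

Alternative minimum tax:
  Adjusted income: $626800 + $192400 + $12900 + $169300 = $1001400
  Exemption: 20% × ($1001400 − $367000) = $126880 ≥ $94000, so the exemption is fully phased out
  Base: $1001400 − $0 = $1001400
  $1001400 × 23% = $230322

Regular tax:
  $366000 × 11% = $40260
  $134000 × 21% = $28140
  $126800 × 32% = $40576
  → $108976

Excess of alternative minimum tax over regular tax: $230322 − $108976 = $121346.

$121346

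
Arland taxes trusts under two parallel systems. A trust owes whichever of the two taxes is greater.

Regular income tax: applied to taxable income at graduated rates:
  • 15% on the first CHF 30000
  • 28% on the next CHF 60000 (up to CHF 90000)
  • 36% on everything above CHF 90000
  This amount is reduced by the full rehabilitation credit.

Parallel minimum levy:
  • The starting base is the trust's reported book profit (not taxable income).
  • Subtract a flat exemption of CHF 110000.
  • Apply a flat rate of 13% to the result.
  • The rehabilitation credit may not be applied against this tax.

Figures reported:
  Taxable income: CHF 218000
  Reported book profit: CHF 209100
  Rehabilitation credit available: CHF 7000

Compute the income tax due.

CHF 60380

Parallel minimum levy:
  Base (reported book profit): CHF 209100
  Less exemption CHF 110000 → base CHF 99100
  CHF 99100 × 13% = CHF 12883

Regular income tax:
  CHF 30000 × 15% = CHF 4500
  CHF 60000 × 28% = CHF 16800
  CHF 128000 × 36% = CHF 46080
  → CHF 67380
  Less rehabilitation credit CHF 7000 → CHF 60380

CHF 60380 > CHF 12883, so the regular income tax governs.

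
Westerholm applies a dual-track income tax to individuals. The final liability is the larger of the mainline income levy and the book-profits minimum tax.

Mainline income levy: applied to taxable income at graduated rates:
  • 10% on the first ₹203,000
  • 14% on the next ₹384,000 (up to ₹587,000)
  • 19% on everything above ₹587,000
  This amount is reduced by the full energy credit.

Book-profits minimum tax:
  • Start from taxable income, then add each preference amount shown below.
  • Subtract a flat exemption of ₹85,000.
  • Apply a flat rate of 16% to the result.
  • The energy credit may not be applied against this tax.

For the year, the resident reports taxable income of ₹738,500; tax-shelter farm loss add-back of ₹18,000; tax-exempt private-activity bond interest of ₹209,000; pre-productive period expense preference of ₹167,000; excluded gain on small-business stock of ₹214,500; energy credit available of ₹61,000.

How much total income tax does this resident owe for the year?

₹201,920

Mainline income levy:
  ₹203,000 × 10% = ₹20,300
  ₹384,000 × 14% = ₹53,760
  ₹151,500 × 19% = ₹28,785
  → ₹102,845
  Less energy credit ₹61,000 → ₹41,845

Book-profits minimum tax:
  Adjusted income: ₹738,500 + ₹18,000 + ₹209,000 + ₹167,000 + ₹214,500 = ₹1,347,000
  Less exemption ₹85,000 → base ₹1,262,000
  ₹1,262,000 × 16% = ₹201,920

₹201,920 > ₹41,845, so the book-profits minimum tax is the binding amount.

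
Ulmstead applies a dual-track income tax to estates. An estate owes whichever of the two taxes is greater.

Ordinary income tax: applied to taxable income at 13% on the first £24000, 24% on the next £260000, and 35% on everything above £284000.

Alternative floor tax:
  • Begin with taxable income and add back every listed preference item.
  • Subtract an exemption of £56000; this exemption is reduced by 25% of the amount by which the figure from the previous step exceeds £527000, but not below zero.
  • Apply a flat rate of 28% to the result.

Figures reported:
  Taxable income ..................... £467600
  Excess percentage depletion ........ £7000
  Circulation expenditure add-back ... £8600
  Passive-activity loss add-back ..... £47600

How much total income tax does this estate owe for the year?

£133210

Alternative floor tax:
  Adjusted income: £467600 + £7000 + £8600 + £47600 = £530800
  Exemption: £56000 − 25% × (£530800 − £527000) = £56000 − £950 = £55050
  Base: £530800 − £55050 = £475750
  £475750 × 28% = £133210

Ordinary income tax:
  £24000 × 13% = £3120
  £260000 × 24% = £62400
  £183600 × 35% = £64260
  → £129780

£133210 > £129780, so the alternative floor tax is the binding amount.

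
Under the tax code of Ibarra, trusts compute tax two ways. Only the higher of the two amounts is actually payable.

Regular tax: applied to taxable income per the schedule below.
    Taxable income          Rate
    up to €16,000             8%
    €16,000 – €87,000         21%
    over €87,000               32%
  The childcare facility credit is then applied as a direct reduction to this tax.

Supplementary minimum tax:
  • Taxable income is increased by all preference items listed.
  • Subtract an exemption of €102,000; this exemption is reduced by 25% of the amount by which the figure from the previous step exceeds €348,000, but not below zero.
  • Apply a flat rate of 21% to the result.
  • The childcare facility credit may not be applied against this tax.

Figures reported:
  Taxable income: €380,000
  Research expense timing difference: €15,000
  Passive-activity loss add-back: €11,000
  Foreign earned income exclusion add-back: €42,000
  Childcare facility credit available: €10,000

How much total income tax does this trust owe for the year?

Supplementary minimum tax:
  Adjusted income: €380,000 + €15,000 + €11,000 + €42,000 = €448,000
  Exemption: €102,000 − 25% × (€448,000 − €348,000) = €102,000 − €25,000 = €77,000
  Base: €448,000 − €77,000 = €371,000
  €371,000 × 21% = €77,910

Regular tax:
  €16,000 × 8% = €1,280
  €71,000 × 21% = €14,910
  €293,000 × 32% = €93,760
  → €109,950
  Less childcare facility credit €10,000 → €99,950

€99,950 > €77,910, so the regular tax governs.

€99,950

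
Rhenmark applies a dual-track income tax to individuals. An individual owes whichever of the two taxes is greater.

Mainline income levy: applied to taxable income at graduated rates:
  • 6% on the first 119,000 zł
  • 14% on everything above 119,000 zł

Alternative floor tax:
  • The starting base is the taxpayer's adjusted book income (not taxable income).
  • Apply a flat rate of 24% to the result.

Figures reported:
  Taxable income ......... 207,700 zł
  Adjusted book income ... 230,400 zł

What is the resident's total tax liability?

Mainline income levy:
  119,000 zł × 6% = 7,140 zł
  88,700 zł × 14% = 12,418 zł
  → 19,558 zł

Alternative floor tax:
  Base (adjusted book income): 230,400 zł
  230,400 zł × 24% = 55,296 zł

55,296 zł > 19,558 zł, so the alternative floor tax is the binding amount.

55,296 zł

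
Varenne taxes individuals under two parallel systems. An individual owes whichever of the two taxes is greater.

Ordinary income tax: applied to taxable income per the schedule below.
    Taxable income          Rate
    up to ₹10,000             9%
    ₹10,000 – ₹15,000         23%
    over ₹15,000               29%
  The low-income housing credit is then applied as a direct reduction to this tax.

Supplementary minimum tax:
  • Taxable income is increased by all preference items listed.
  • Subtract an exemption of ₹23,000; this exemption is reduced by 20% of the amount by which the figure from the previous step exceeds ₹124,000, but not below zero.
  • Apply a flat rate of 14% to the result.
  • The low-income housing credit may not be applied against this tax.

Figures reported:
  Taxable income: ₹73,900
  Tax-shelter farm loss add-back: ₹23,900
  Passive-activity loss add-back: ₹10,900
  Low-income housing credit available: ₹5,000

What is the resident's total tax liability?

₹14,131

Supplementary minimum tax:
  Adjusted income: ₹73,900 + ₹23,900 + ₹10,900 = ₹108,700
  Exemption: ₹108,700 ≤ ₹124,000, so full ₹23,000 applies
  Base: ₹108,700 − ₹23,000 = ₹85,700
  ₹85,700 × 14% = ₹11,998

Ordinary income tax:
  ₹10,000 × 9% = ₹900
  ₹5,000 × 23% = ₹1,150
  ₹58,900 × 29% = ₹17,081
  → ₹19,131
  Less low-income housing credit ₹5,000 → ₹14,131

₹14,131 > ₹11,998, so the ordinary income tax governs.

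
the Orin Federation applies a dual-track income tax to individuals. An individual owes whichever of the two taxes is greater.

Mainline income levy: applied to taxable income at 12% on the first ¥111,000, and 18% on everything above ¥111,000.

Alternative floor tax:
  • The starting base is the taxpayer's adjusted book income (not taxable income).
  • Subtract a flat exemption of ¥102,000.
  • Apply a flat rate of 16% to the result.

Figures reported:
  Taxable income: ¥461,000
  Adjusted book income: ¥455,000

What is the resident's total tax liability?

¥76,320

Mainline income levy:
  ¥111,000 × 12% = ¥13,320
  ¥350,000 × 18% = ¥63,000
  → ¥76,320

Alternative floor tax:
  Base (adjusted book income): ¥455,000
  Less exemption ¥102,000 → base ¥353,000
  ¥353,000 × 16% = ¥56,480

¥76,320 > ¥56,480, so the mainline income levy governs.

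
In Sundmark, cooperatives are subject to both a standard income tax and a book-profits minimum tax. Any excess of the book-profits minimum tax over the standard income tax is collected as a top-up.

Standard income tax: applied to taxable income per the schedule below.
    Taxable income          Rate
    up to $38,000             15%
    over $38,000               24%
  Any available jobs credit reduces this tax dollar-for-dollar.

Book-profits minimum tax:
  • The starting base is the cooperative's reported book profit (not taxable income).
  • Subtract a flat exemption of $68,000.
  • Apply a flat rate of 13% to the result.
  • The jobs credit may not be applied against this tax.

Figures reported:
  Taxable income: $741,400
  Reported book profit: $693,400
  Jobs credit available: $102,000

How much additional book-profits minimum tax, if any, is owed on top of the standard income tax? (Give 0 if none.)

Standard income tax:
  $38,000 × 15% = $5,700
  $703,400 × 24% = $168,816
  → $174,516
  Less jobs credit $102,000 → $72,516

Book-profits minimum tax:
  Base (reported book profit): $693,400
  Less exemption $68,000 → base $625,400
  $625,400 × 13% = $81,302

Excess of book-profits minimum tax over standard income tax: $81,302 − $72,516 = $8,786.

$8,786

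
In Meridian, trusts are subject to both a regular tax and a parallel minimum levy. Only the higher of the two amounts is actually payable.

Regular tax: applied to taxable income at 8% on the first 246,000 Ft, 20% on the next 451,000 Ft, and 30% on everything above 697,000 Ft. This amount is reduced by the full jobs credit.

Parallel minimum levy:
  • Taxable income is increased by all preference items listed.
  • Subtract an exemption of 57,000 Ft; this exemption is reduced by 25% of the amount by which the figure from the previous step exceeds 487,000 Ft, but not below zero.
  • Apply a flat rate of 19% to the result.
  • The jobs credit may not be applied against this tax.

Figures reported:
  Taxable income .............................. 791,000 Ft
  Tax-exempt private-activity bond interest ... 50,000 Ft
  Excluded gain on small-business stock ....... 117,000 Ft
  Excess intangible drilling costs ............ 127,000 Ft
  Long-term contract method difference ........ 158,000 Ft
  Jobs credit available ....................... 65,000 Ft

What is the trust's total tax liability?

Parallel minimum levy:
  Adjusted income: 791,000 Ft + 50,000 Ft + 117,000 Ft + 127,000 Ft + 158,000 Ft = 1,243,000 Ft
  Exemption: 25% × (1,243,000 Ft − 487,000 Ft) = 189,000 Ft ≥ 57,000 Ft, so the exemption is fully phased out
  Base: 1,243,000 Ft − 0 Ft = 1,243,000 Ft
  1,243,000 Ft × 19% = 236,170 Ft

Regular tax:
  246,000 Ft × 8% = 19,680 Ft
  451,000 Ft × 20% = 90,200 Ft
  94,000 Ft × 30% = 28,200 Ft
  → 138,080 Ft
  Less jobs credit 65,000 Ft → 73,080 Ft

236,170 Ft > 73,080 Ft, so the parallel minimum levy is the binding amount.

236,170 Ft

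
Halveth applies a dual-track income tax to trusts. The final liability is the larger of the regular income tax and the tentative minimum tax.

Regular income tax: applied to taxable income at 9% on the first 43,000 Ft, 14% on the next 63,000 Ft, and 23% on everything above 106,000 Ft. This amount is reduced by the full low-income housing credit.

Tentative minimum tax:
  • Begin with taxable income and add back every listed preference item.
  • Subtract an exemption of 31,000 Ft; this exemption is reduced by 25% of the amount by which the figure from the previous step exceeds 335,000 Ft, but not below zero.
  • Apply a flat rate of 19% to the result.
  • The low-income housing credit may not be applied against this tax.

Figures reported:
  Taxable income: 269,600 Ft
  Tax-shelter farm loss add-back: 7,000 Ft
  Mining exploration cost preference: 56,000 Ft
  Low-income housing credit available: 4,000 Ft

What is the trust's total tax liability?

Regular income tax:
  43,000 Ft × 9% = 3,870 Ft
  63,000 Ft × 14% = 8,820 Ft
  163,600 Ft × 23% = 37,628 Ft
  → 50,318 Ft
  Less low-income housing credit 4,000 Ft → 46,318 Ft

Tentative minimum tax:
  Adjusted income: 269,600 Ft + 7,000 Ft + 56,000 Ft = 332,600 Ft
  Exemption: 332,600 Ft ≤ 335,000 Ft, so full 31,000 Ft applies
  Base: 332,600 Ft − 31,000 Ft = 301,600 Ft
  301,600 Ft × 19% = 57,304 Ft

57,304 Ft > 46,318 Ft, so the tentative minimum tax is the binding amount.

57,304 Ft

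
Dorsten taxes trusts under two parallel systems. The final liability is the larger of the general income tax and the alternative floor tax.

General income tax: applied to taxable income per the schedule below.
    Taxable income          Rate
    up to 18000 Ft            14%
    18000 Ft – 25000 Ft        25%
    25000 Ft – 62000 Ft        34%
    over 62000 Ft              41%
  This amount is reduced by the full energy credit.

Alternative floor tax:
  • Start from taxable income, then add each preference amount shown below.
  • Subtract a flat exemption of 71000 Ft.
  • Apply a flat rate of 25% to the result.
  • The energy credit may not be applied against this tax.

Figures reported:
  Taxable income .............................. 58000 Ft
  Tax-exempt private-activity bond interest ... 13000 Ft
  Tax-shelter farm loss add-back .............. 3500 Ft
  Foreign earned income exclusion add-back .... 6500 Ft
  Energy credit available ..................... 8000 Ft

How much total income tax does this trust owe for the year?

7490 Ft

Alternative floor tax:
  Adjusted income: 58000 Ft + 13000 Ft + 3500 Ft + 6500 Ft = 81000 Ft
  Less exemption 71000 Ft → base 10000 Ft
  10000 Ft × 25% = 2500 Ft

General income tax:
  18000 Ft × 14% = 2520 Ft
  7000 Ft × 25% = 1750 Ft
  33000 Ft × 34% = 11220 Ft
  → 15490 Ft
  Less energy credit 8000 Ft → 7490 Ft

7490 Ft > 2500 Ft, so the general income tax governs.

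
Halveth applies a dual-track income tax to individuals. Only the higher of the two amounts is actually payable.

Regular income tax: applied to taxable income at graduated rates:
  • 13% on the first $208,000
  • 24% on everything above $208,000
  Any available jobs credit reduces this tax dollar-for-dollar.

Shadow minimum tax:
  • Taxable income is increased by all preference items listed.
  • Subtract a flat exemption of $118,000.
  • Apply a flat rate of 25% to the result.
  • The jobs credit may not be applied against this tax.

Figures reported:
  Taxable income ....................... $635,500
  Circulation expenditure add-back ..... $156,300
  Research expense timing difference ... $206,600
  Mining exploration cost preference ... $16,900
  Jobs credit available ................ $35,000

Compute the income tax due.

$224,325

Shadow minimum tax:
  Adjusted income: $635,500 + $156,300 + $206,600 + $16,900 = $1,015,300
  Less exemption $118,000 → base $897,300
  $897,300 × 25% = $224,325

Regular income tax:
  $208,000 × 13% = $27,040
  $427,500 × 24% = $102,600
  → $129,640
  Less jobs credit $35,000 → $94,640

$224,325 > $94,640, so the shadow minimum tax is the binding amount.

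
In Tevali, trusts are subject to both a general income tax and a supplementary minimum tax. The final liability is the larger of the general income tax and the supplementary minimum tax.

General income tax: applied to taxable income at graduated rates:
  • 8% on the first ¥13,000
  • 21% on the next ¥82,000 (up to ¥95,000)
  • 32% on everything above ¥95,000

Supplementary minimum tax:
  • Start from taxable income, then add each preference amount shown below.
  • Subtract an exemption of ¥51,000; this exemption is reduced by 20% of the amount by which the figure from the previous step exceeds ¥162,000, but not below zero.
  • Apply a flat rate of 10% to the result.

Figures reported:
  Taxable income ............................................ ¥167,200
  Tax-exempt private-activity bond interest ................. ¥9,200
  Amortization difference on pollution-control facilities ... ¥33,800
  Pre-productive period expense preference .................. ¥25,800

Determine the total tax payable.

Supplementary minimum tax:
  Adjusted income: ¥167,200 + ¥9,200 + ¥33,800 + ¥25,800 = ¥236,000
  Exemption: ¥51,000 − 20% × (¥236,000 − ¥162,000) = ¥51,000 − ¥14,800 = ¥36,200
  Base: ¥236,000 − ¥36,200 = ¥199,800
  ¥199,800 × 10% = ¥19,980

General income tax:
  ¥13,000 × 8% = ¥1,040
  ¥82,000 × 21% = ¥17,220
  ¥72,200 × 32% = ¥23,104
  → ¥41,364

¥41,364 > ¥19,980, so the general income tax governs.

¥41,364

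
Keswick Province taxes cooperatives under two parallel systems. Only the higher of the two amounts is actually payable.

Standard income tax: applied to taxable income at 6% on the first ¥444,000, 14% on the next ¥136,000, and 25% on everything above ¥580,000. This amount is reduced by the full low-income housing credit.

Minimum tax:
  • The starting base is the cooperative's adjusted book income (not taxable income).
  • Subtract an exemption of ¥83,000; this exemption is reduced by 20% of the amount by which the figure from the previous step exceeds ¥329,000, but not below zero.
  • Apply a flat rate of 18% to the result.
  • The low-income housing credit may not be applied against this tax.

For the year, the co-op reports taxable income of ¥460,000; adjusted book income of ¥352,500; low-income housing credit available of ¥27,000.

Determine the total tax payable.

¥49,356

Standard income tax:
  ¥444,000 × 6% = ¥26,640
  ¥16,000 × 14% = ¥2,240
  → ¥28,880
  Less low-income housing credit ¥27,000 → ¥1,880

Minimum tax:
  Base (adjusted book income): ¥352,500
  Exemption: ¥83,000 − 20% × (¥352,500 − ¥329,000) = ¥83,000 − ¥4,700 = ¥78,300
  Base: ¥352,500 − ¥78,300 = ¥274,200
  ¥274,200 × 18% = ¥49,356

¥49,356 > ¥1,880, so the minimum tax is the binding amount.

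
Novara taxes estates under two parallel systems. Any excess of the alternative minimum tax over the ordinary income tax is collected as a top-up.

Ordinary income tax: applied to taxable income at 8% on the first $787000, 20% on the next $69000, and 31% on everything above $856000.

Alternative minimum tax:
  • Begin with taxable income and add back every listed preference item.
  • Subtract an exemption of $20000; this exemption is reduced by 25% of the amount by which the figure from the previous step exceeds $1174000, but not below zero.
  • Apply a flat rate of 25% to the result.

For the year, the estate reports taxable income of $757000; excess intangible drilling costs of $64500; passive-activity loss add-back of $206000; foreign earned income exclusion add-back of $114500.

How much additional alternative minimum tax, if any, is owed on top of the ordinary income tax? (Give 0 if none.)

Ordinary income tax:
  $757000 × 8% = $60560

Alternative minimum tax:
  Adjusted income: $757000 + $64500 + $206000 + $114500 = $1142000
  Exemption: $1142000 ≤ $1174000, so full $20000 applies
  Base: $1142000 − $20000 = $1122000
  $1122000 × 25% = $280500

Excess of alternative minimum tax over ordinary income tax: $280500 − $60560 = $219940.

$219940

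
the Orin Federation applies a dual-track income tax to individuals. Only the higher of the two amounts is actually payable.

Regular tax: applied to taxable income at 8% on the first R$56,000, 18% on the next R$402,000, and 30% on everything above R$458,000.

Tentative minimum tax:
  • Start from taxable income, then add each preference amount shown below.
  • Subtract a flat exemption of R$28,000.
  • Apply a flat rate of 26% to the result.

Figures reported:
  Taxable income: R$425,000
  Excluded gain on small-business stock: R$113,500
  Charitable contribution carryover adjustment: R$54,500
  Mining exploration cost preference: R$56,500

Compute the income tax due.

Regular tax:
  R$56,000 × 8% = R$4,480
  R$369,000 × 18% = R$66,420
  → R$70,900

Tentative minimum tax:
  Adjusted income: R$425,000 + R$113,500 + R$54,500 + R$56,500 = R$649,500
  Less exemption R$28,000 → base R$621,500
  R$621,500 × 26% = R$161,590

R$161,590 > R$70,900, so the tentative minimum tax is the binding amount.

R$161,590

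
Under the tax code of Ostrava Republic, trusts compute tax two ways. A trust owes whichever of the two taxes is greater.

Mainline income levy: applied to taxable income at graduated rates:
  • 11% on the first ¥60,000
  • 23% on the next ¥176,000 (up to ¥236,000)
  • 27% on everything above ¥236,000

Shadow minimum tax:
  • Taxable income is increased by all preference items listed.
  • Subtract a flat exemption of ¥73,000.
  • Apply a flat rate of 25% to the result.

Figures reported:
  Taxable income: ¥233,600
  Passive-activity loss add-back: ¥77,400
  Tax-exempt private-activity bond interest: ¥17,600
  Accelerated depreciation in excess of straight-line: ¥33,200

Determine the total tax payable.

¥72,200

Shadow minimum tax:
  Adjusted income: ¥233,600 + ¥77,400 + ¥17,600 + ¥33,200 = ¥361,800
  Less exemption ¥73,000 → base ¥288,800
  ¥288,800 × 25% = ¥72,200

Mainline income levy:
  ¥60,000 × 11% = ¥6,600
  ¥173,600 × 23% = ¥39,928
  → ¥46,528

¥72,200 > ¥46,528, so the shadow minimum tax is the binding amount.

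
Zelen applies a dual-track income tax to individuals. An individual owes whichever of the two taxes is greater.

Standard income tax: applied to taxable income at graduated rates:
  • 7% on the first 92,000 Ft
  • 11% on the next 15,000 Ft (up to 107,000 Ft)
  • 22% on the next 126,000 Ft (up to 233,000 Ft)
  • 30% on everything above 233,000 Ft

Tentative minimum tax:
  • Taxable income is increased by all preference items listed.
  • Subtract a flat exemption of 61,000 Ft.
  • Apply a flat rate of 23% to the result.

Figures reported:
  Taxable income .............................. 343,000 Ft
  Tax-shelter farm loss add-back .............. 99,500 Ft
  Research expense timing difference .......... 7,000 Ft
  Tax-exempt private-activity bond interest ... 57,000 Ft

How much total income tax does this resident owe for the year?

Tentative minimum tax:
  Adjusted income: 343,000 Ft + 99,500 Ft + 7,000 Ft + 57,000 Ft = 506,500 Ft
  Less exemption 61,000 Ft → base 445,500 Ft
  445,500 Ft × 23% = 102,465 Ft

Standard income tax:
  92,000 Ft × 7% = 6,440 Ft
  15,000 Ft × 11% = 1,650 Ft
  126,000 Ft × 22% = 27,720 Ft
  110,000 Ft × 30% = 33,000 Ft
  → 68,810 Ft

102,465 Ft > 68,810 Ft, so the tentative minimum tax is the binding amount.

102,465 Ft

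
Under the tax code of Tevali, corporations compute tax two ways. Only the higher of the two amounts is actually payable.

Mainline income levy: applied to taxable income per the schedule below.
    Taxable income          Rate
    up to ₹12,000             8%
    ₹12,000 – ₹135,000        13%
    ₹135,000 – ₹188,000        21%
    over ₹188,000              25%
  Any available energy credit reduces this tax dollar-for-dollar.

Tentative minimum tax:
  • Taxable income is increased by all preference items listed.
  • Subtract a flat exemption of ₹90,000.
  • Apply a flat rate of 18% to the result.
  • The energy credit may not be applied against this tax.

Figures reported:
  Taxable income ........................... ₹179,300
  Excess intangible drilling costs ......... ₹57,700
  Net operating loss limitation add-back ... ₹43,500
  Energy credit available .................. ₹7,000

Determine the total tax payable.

Mainline income levy:
  ₹12,000 × 8% = ₹960
  ₹123,000 × 13% = ₹15,990
  ₹44,300 × 21% = ₹9,303
  → ₹26,253
  Less energy credit ₹7,000 → ₹19,253

Tentative minimum tax:
  Adjusted income: ₹179,300 + ₹57,700 + ₹43,500 = ₹280,500
  Less exemption ₹90,000 → base ₹190,500
  ₹190,500 × 18% = ₹34,290

₹34,290 > ₹19,253, so the tentative minimum tax is the binding amount.

₹34,290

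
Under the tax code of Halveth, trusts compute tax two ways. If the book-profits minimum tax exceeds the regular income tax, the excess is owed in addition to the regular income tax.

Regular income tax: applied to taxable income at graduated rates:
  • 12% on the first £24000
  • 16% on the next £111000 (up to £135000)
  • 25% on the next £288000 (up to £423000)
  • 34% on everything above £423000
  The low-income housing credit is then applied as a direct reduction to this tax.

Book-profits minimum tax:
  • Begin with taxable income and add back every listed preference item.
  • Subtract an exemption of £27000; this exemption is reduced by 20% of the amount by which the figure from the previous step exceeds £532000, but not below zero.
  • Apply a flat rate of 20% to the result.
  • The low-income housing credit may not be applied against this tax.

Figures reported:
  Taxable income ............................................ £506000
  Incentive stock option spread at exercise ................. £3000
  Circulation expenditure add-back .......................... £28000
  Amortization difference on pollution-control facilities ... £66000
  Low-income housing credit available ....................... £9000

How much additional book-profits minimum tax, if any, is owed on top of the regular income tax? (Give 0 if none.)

£6180

Regular income tax:
  £24000 × 12% = £2880
  £111000 × 16% = £17760
  £288000 × 25% = £72000
  £83000 × 34% = £28220
  → £120860
  Less low-income housing credit £9000 → £111860

Book-profits minimum tax:
  Adjusted income: £506000 + £3000 + £28000 + £66000 = £603000
  Exemption: £27000 − 20% × (£603000 − £532000) = £27000 − £14200 = £12800
  Base: £603000 − £12800 = £590200
  £590200 × 20% = £118040

Excess of book-profits minimum tax over regular income tax: £118040 − £111860 = £6180.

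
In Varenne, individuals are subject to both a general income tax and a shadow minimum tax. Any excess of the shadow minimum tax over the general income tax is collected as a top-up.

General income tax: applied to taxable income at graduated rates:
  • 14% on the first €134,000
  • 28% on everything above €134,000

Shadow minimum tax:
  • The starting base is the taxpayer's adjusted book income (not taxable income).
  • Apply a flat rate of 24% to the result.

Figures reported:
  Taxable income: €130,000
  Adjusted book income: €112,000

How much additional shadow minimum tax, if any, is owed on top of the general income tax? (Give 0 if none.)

Shadow minimum tax:
  Base (adjusted book income): €112,000
  €112,000 × 24% = €26,880

General income tax:
  €130,000 × 14% = €18,200

Excess of shadow minimum tax over general income tax: €26,880 − €18,200 = €8,680.

€8,680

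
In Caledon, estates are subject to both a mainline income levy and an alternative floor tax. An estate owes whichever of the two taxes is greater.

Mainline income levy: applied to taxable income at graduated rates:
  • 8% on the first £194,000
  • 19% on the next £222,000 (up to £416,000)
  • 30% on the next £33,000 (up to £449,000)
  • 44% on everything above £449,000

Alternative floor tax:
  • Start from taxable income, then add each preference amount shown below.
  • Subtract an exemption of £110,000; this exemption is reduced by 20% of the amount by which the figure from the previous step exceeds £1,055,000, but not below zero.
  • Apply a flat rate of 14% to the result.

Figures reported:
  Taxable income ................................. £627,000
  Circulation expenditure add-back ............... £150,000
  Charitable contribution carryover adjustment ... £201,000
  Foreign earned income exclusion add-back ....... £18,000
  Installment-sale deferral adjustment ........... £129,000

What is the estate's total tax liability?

£145,920

Mainline income levy:
  £194,000 × 8% = £15,520
  £222,000 × 19% = £42,180
  £33,000 × 30% = £9,900
  £178,000 × 44% = £78,320
  → £145,920

Alternative floor tax:
  Adjusted income: £627,000 + £150,000 + £201,000 + £18,000 + £129,000 = £1,125,000
  Exemption: £110,000 − 20% × (£1,125,000 − £1,055,000) = £110,000 − £14,000 = £96,000
  Base: £1,125,000 − £96,000 = £1,029,000
  £1,029,000 × 14% = £144,060

£145,920 > £144,060, so the mainline income levy governs.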